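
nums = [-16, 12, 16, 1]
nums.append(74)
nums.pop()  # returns 74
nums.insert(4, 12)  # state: [-16, 12, 16, 1, 12]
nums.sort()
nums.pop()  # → 16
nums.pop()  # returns 12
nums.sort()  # [-16, 1, 12]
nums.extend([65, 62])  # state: [-16, 1, 12, 65, 62]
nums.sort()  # [-16, 1, 12, 62, 65]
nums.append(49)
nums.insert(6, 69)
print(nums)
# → [-16, 1, 12, 62, 65, 49, 69]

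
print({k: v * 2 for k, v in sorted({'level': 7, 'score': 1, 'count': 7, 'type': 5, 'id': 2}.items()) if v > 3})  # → {'count': 14, 'level': 14, 'type': 10}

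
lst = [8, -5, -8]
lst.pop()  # -8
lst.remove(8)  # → [-5]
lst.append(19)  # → [-5, 19]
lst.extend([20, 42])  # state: [-5, 19, 20, 42]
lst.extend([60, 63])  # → [-5, 19, 20, 42, 60, 63]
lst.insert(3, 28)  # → [-5, 19, 20, 28, 42, 60, 63]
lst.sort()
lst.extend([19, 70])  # [-5, 19, 20, 28, 42, 60, 63, 19, 70]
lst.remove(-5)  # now [19, 20, 28, 42, 60, 63, 19, 70]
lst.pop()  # 70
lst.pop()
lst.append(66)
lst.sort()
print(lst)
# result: [19, 20, 28, 42, 60, 63, 66]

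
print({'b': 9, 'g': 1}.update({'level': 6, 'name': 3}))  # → None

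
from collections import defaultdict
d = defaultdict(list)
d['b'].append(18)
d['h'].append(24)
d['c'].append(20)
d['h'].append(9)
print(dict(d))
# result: {'b': [18], 'h': [24, 9], 'c': [20]}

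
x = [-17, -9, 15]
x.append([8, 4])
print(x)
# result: [-17, -9, 15, [8, 4]]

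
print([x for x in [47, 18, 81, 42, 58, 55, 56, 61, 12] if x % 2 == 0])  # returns [18, 42, 58, 56, 12]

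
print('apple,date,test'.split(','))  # ['apple', 'date', 'test']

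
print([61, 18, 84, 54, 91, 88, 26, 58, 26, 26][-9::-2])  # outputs [18]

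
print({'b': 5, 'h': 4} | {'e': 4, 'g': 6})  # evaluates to {'b': 5, 'h': 4, 'e': 4, 'g': 6}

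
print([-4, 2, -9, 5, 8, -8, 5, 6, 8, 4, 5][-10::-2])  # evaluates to [2]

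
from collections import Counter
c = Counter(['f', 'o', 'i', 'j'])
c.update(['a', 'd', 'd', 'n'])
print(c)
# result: Counter({'d': 2, 'f': 1, 'o': 1, 'i': 1, 'j': 1, 'a': 1, 'n': 1})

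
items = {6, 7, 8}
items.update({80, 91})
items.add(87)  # {6, 7, 8, 80, 87, 91}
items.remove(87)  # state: {6, 7, 8, 80, 91}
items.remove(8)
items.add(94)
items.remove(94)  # {6, 7, 80, 91}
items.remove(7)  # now {6, 80, 91}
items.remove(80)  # {6, 91}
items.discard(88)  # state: {6, 91}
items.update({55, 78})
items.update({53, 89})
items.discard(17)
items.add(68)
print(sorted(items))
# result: [6, 53, 55, 68, 78, 89, 91]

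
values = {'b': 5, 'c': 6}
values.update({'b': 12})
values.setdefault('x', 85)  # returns 85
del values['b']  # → {'c': 6, 'x': 85}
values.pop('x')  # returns 85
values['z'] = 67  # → {'c': 6, 'z': 67}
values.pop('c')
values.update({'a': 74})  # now {'z': 67, 'a': 74}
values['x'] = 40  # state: {'z': 67, 'a': 74, 'x': 40}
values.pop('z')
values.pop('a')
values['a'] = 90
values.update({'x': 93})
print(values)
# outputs {'x': 93, 'a': 90}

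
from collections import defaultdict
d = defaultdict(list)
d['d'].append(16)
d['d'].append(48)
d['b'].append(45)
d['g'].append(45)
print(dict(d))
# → {'d': [16, 48], 'b': [45], 'g': [45]}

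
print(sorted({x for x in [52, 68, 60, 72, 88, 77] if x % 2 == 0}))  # [52, 60, 68, 72, 88]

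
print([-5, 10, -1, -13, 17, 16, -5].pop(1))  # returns 10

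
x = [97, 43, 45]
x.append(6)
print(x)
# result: [97, 43, 45, 6]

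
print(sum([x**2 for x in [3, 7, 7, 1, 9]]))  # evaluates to 189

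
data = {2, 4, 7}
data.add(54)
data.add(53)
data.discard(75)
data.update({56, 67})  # {2, 4, 7, 53, 54, 56, 67}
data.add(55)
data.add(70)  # {2, 4, 7, 53, 54, 55, 56, 67, 70}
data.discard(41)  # {2, 4, 7, 53, 54, 55, 56, 67, 70}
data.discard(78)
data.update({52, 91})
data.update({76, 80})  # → {2, 4, 7, 52, 53, 54, 55, 56, 67, 70, 76, 80, 91}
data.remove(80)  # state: {2, 4, 7, 52, 53, 54, 55, 56, 67, 70, 76, 91}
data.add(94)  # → {2, 4, 7, 52, 53, 54, 55, 56, 67, 70, 76, 91, 94}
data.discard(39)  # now {2, 4, 7, 52, 53, 54, 55, 56, 67, 70, 76, 91, 94}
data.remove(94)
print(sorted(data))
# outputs [2, 4, 7, 52, 53, 54, 55, 56, 67, 70, 76, 91]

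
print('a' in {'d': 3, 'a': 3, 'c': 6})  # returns True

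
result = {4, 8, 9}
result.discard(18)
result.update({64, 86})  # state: {4, 8, 9, 64, 86}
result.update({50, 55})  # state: {4, 8, 9, 50, 55, 64, 86}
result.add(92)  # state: {4, 8, 9, 50, 55, 64, 86, 92}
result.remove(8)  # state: {4, 9, 50, 55, 64, 86, 92}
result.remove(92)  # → {4, 9, 50, 55, 64, 86}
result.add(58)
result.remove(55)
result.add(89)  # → {4, 9, 50, 58, 64, 86, 89}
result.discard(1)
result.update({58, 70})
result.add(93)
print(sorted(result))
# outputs [4, 9, 50, 58, 64, 70, 86, 89, 93]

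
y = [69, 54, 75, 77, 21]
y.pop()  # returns 21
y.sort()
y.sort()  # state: [54, 69, 75, 77]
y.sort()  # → [54, 69, 75, 77]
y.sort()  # [54, 69, 75, 77]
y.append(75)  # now [54, 69, 75, 77, 75]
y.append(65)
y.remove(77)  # [54, 69, 75, 75, 65]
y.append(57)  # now [54, 69, 75, 75, 65, 57]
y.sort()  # [54, 57, 65, 69, 75, 75]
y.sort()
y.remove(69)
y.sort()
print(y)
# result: [54, 57, 65, 75, 75]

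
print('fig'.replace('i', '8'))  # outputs f8g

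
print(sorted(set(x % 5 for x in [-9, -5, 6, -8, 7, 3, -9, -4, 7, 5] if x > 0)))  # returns [0, 1, 2, 3]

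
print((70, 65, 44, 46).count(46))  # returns 1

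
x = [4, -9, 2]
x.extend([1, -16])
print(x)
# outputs [4, -9, 2, 1, -16]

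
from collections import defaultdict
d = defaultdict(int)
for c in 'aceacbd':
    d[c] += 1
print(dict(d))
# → {'a': 2, 'c': 2, 'e': 1, 'b': 1, 'd': 1}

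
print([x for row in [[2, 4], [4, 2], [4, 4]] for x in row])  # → [2, 4, 4, 2, 4, 4]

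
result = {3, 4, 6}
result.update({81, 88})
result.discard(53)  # {3, 4, 6, 81, 88}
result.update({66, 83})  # {3, 4, 6, 66, 81, 83, 88}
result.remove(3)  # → {4, 6, 66, 81, 83, 88}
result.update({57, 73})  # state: {4, 6, 57, 66, 73, 81, 83, 88}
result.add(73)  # {4, 6, 57, 66, 73, 81, 83, 88}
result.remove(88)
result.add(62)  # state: {4, 6, 57, 62, 66, 73, 81, 83}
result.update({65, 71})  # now {4, 6, 57, 62, 65, 66, 71, 73, 81, 83}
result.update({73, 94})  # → {4, 6, 57, 62, 65, 66, 71, 73, 81, 83, 94}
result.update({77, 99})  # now {4, 6, 57, 62, 65, 66, 71, 73, 77, 81, 83, 94, 99}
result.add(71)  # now {4, 6, 57, 62, 65, 66, 71, 73, 77, 81, 83, 94, 99}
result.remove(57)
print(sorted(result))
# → [4, 6, 62, 65, 66, 71, 73, 77, 81, 83, 94, 99]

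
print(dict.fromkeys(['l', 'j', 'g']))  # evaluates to {'l': None, 'j': None, 'g': None}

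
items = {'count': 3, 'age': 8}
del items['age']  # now {'count': 3}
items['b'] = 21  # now {'count': 3, 'b': 21}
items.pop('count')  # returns 3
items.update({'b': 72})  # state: {'b': 72}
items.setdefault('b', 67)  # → 72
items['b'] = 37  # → {'b': 37}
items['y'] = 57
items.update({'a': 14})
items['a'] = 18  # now {'b': 37, 'y': 57, 'a': 18}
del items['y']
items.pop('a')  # 18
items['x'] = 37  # {'b': 37, 'x': 37}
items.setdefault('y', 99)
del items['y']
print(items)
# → {'b': 37, 'x': 37}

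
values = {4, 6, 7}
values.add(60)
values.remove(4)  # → {6, 7, 60}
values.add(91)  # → {6, 7, 60, 91}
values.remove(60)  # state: {6, 7, 91}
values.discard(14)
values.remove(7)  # {6, 91}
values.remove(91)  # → {6}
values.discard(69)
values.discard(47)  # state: {6}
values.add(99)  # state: {6, 99}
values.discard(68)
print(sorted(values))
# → [6, 99]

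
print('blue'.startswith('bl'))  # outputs True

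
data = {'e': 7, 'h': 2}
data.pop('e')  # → 7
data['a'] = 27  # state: {'h': 2, 'a': 27}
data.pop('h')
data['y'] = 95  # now {'a': 27, 'y': 95}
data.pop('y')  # 95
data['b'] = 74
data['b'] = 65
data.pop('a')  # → 27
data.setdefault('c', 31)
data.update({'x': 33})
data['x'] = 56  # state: {'b': 65, 'c': 31, 'x': 56}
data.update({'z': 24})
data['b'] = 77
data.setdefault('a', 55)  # 55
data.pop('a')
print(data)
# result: {'b': 77, 'c': 31, 'x': 56, 'z': 24}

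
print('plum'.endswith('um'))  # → True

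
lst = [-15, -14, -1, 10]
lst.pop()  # 10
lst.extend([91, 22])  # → [-15, -14, -1, 91, 22]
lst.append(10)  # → [-15, -14, -1, 91, 22, 10]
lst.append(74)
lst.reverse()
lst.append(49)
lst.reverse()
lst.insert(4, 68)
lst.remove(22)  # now [49, -15, -14, -1, 68, 91, 10, 74]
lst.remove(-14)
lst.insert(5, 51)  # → [49, -15, -1, 68, 91, 51, 10, 74]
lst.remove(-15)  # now [49, -1, 68, 91, 51, 10, 74]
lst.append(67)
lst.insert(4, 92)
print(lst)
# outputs [49, -1, 68, 91, 92, 51, 10, 74, 67]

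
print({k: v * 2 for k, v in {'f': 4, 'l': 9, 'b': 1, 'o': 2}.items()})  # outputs {'f': 8, 'l': 18, 'b': 2, 'o': 4}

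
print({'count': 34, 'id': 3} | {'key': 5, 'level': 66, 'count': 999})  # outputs {'count': 999, 'id': 3, 'key': 5, 'level': 66}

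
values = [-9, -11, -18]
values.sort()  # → [-18, -11, -9]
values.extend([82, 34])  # [-18, -11, -9, 82, 34]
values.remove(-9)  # [-18, -11, 82, 34]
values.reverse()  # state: [34, 82, -11, -18]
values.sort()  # [-18, -11, 34, 82]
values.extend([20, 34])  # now [-18, -11, 34, 82, 20, 34]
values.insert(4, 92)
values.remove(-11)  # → [-18, 34, 82, 92, 20, 34]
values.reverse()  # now [34, 20, 92, 82, 34, -18]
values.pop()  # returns -18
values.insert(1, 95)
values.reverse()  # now [34, 82, 92, 20, 95, 34]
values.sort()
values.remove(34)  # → [20, 34, 82, 92, 95]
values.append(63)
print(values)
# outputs [20, 34, 82, 92, 95, 63]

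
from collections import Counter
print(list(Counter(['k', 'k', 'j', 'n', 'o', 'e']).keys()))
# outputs ['k', 'j', 'n', 'o', 'e']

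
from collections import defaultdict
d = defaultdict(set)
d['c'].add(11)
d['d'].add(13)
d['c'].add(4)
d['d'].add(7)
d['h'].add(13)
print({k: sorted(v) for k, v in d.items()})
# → {'c': [4, 11], 'd': [7, 13], 'h': [13]}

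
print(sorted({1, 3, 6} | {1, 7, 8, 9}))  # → [1, 3, 6, 7, 8, 9]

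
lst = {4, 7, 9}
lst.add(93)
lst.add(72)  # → {4, 7, 9, 72, 93}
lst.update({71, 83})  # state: {4, 7, 9, 71, 72, 83, 93}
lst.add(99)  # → {4, 7, 9, 71, 72, 83, 93, 99}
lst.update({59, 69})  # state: {4, 7, 9, 59, 69, 71, 72, 83, 93, 99}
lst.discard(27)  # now {4, 7, 9, 59, 69, 71, 72, 83, 93, 99}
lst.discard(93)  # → {4, 7, 9, 59, 69, 71, 72, 83, 99}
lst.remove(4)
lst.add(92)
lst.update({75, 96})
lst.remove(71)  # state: {7, 9, 59, 69, 72, 75, 83, 92, 96, 99}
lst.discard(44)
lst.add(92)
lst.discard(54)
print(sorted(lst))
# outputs [7, 9, 59, 69, 72, 75, 83, 92, 96, 99]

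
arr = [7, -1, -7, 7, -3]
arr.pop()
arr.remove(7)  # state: [-1, -7, 7]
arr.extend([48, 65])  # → [-1, -7, 7, 48, 65]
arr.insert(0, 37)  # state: [37, -1, -7, 7, 48, 65]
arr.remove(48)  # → [37, -1, -7, 7, 65]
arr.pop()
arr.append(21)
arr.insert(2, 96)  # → [37, -1, 96, -7, 7, 21]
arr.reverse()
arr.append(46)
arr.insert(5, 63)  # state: [21, 7, -7, 96, -1, 63, 37, 46]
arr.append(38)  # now [21, 7, -7, 96, -1, 63, 37, 46, 38]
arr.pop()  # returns 38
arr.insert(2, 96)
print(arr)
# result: [21, 7, 96, -7, 96, -1, 63, 37, 46]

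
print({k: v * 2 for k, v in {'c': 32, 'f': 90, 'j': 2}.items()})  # {'c': 64, 'f': 180, 'j': 4}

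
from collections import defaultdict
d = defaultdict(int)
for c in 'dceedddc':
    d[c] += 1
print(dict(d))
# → {'d': 4, 'c': 2, 'e': 2}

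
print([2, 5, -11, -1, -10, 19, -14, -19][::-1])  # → [-19, -14, 19, -10, -1, -11, 5, 2]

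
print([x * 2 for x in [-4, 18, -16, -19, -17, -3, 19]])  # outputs [-8, 36, -32, -38, -34, -6, 38]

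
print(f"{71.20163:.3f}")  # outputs 71.202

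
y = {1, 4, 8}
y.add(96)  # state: {1, 4, 8, 96}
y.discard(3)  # {1, 4, 8, 96}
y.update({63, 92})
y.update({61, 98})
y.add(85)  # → {1, 4, 8, 61, 63, 85, 92, 96, 98}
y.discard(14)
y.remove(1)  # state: {4, 8, 61, 63, 85, 92, 96, 98}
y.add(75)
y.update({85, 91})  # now {4, 8, 61, 63, 75, 85, 91, 92, 96, 98}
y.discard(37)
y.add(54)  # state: {4, 8, 54, 61, 63, 75, 85, 91, 92, 96, 98}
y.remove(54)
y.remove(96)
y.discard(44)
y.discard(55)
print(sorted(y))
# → [4, 8, 61, 63, 75, 85, 91, 92, 98]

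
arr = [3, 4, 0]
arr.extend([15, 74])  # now [3, 4, 0, 15, 74]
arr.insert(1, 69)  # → [3, 69, 4, 0, 15, 74]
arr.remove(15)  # [3, 69, 4, 0, 74]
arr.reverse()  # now [74, 0, 4, 69, 3]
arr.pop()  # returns 3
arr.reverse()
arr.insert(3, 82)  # [69, 4, 0, 82, 74]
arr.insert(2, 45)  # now [69, 4, 45, 0, 82, 74]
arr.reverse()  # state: [74, 82, 0, 45, 4, 69]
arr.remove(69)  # [74, 82, 0, 45, 4]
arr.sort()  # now [0, 4, 45, 74, 82]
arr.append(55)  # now [0, 4, 45, 74, 82, 55]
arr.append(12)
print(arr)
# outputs [0, 4, 45, 74, 82, 55, 12]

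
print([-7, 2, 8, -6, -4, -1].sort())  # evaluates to None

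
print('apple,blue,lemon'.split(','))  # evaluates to ['apple', 'blue', 'lemon']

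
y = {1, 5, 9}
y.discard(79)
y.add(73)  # {1, 5, 9, 73}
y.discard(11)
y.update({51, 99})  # {1, 5, 9, 51, 73, 99}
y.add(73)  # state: {1, 5, 9, 51, 73, 99}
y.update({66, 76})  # {1, 5, 9, 51, 66, 73, 76, 99}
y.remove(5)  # {1, 9, 51, 66, 73, 76, 99}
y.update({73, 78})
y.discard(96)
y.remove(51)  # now {1, 9, 66, 73, 76, 78, 99}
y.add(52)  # {1, 9, 52, 66, 73, 76, 78, 99}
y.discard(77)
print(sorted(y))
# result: [1, 9, 52, 66, 73, 76, 78, 99]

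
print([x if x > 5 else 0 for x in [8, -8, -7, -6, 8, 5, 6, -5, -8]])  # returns [8, 0, 0, 0, 8, 0, 6, 0, 0]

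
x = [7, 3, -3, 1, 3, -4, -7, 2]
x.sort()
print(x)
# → [-7, -4, -3, 1, 2, 3, 3, 7]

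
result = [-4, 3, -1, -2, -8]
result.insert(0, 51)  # [51, -4, 3, -1, -2, -8]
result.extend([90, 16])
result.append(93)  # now [51, -4, 3, -1, -2, -8, 90, 16, 93]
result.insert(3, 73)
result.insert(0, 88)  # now [88, 51, -4, 3, 73, -1, -2, -8, 90, 16, 93]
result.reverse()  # [93, 16, 90, -8, -2, -1, 73, 3, -4, 51, 88]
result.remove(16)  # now [93, 90, -8, -2, -1, 73, 3, -4, 51, 88]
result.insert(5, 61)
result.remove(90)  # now [93, -8, -2, -1, 61, 73, 3, -4, 51, 88]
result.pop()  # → 88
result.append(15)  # [93, -8, -2, -1, 61, 73, 3, -4, 51, 15]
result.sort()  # [-8, -4, -2, -1, 3, 15, 51, 61, 73, 93]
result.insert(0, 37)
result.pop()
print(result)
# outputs [37, -8, -4, -2, -1, 3, 15, 51, 61, 73]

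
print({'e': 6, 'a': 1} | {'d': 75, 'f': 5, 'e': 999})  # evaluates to {'e': 999, 'a': 1, 'd': 75, 'f': 5}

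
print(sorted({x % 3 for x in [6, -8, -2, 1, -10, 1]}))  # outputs [0, 1, 2]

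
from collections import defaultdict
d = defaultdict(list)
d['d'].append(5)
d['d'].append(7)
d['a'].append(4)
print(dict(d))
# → {'d': [5, 7], 'a': [4]}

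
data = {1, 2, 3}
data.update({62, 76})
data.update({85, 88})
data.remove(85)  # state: {1, 2, 3, 62, 76, 88}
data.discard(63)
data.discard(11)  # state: {1, 2, 3, 62, 76, 88}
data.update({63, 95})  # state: {1, 2, 3, 62, 63, 76, 88, 95}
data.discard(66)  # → {1, 2, 3, 62, 63, 76, 88, 95}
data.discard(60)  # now {1, 2, 3, 62, 63, 76, 88, 95}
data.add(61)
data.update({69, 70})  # {1, 2, 3, 61, 62, 63, 69, 70, 76, 88, 95}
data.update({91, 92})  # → {1, 2, 3, 61, 62, 63, 69, 70, 76, 88, 91, 92, 95}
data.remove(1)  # {2, 3, 61, 62, 63, 69, 70, 76, 88, 91, 92, 95}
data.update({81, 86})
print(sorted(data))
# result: [2, 3, 61, 62, 63, 69, 70, 76, 81, 86, 88, 91, 92, 95]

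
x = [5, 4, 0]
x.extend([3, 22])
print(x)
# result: [5, 4, 0, 3, 22]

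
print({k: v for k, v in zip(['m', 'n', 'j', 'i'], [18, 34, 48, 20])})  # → {'m': 18, 'n': 34, 'j': 48, 'i': 20}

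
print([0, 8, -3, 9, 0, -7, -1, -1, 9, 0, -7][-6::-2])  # [-7, 9, 8]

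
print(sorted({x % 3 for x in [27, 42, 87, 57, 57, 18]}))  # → [0]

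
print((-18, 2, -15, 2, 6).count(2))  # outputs 2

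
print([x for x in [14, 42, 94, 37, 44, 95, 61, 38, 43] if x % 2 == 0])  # [14, 42, 94, 44, 38]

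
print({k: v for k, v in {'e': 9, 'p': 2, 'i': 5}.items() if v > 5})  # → {'e': 9}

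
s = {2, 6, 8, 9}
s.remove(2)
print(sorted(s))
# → [6, 8, 9]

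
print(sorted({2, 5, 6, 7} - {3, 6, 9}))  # [2, 5, 7]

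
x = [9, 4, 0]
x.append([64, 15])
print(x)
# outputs [9, 4, 0, [64, 15]]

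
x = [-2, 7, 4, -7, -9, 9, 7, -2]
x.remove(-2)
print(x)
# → [7, 4, -7, -9, 9, 7, -2]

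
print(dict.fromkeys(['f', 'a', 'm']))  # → {'f': None, 'a': None, 'm': None}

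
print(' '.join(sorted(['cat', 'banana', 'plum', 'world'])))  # banana cat plum world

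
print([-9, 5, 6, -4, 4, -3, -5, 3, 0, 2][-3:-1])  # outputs [3, 0]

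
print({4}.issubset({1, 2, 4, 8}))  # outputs True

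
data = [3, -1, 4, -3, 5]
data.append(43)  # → [3, -1, 4, -3, 5, 43]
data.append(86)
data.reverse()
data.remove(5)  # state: [86, 43, -3, 4, -1, 3]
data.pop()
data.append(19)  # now [86, 43, -3, 4, -1, 19]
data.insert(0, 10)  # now [10, 86, 43, -3, 4, -1, 19]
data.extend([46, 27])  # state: [10, 86, 43, -3, 4, -1, 19, 46, 27]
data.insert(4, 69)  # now [10, 86, 43, -3, 69, 4, -1, 19, 46, 27]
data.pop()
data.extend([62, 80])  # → [10, 86, 43, -3, 69, 4, -1, 19, 46, 62, 80]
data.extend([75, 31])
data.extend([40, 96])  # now [10, 86, 43, -3, 69, 4, -1, 19, 46, 62, 80, 75, 31, 40, 96]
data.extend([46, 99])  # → [10, 86, 43, -3, 69, 4, -1, 19, 46, 62, 80, 75, 31, 40, 96, 46, 99]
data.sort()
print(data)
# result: [-3, -1, 4, 10, 19, 31, 40, 43, 46, 46, 62, 69, 75, 80, 86, 96, 99]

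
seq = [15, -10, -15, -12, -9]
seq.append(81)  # [15, -10, -15, -12, -9, 81]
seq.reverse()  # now [81, -9, -12, -15, -10, 15]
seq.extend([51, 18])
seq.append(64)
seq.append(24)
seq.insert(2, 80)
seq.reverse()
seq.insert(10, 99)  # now [24, 64, 18, 51, 15, -10, -15, -12, 80, -9, 99, 81]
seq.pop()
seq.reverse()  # [99, -9, 80, -12, -15, -10, 15, 51, 18, 64, 24]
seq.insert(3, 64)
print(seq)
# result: [99, -9, 80, 64, -12, -15, -10, 15, 51, 18, 64, 24]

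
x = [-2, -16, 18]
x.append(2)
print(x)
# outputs [-2, -16, 18, 2]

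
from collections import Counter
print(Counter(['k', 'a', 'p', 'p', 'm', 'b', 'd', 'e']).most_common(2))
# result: [('p', 2), ('k', 1)]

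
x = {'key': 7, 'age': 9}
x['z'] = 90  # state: {'key': 7, 'age': 9, 'z': 90}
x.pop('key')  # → 7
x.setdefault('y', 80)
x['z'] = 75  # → {'age': 9, 'z': 75, 'y': 80}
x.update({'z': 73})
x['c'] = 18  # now {'age': 9, 'z': 73, 'y': 80, 'c': 18}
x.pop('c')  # 18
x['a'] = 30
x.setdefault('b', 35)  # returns 35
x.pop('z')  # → 73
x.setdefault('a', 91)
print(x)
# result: {'age': 9, 'y': 80, 'a': 30, 'b': 35}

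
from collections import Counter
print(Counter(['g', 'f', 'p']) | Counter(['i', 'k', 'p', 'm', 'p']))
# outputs Counter({'p': 2, 'g': 1, 'f': 1, 'i': 1, 'k': 1, 'm': 1})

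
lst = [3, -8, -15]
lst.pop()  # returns -15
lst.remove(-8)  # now [3]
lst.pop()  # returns 3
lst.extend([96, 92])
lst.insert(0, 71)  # [71, 96, 92]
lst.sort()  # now [71, 92, 96]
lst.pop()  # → 96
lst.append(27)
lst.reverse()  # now [27, 92, 71]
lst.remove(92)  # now [27, 71]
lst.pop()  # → 71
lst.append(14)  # [27, 14]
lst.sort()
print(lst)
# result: [14, 27]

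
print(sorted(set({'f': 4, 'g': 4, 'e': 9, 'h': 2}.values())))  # [2, 4, 9]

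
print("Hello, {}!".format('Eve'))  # Hello, Eve!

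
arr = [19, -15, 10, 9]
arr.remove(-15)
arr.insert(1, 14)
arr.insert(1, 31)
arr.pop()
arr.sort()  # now [10, 14, 19, 31]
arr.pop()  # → 31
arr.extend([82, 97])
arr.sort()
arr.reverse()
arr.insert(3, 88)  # [97, 82, 19, 88, 14, 10]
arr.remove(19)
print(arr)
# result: [97, 82, 88, 14, 10]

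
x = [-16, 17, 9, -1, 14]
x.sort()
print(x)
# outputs [-16, -1, 9, 14, 17]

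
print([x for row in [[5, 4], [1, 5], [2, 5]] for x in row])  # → [5, 4, 1, 5, 2, 5]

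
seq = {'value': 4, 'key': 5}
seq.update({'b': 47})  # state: {'value': 4, 'key': 5, 'b': 47}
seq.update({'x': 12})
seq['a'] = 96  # {'value': 4, 'key': 5, 'b': 47, 'x': 12, 'a': 96}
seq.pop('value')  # 4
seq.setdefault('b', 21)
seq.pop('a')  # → 96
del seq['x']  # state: {'key': 5, 'b': 47}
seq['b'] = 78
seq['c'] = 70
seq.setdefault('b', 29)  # 78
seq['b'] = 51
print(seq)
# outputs {'key': 5, 'b': 51, 'c': 70}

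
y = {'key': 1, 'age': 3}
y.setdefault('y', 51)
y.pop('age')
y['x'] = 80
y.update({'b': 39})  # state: {'key': 1, 'y': 51, 'x': 80, 'b': 39}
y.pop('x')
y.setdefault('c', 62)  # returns 62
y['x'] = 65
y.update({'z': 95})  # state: {'key': 1, 'y': 51, 'b': 39, 'c': 62, 'x': 65, 'z': 95}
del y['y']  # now {'key': 1, 'b': 39, 'c': 62, 'x': 65, 'z': 95}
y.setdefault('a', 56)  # 56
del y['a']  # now {'key': 1, 'b': 39, 'c': 62, 'x': 65, 'z': 95}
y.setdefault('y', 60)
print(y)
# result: {'key': 1, 'b': 39, 'c': 62, 'x': 65, 'z': 95, 'y': 60}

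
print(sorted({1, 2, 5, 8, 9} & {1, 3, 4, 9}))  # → [1, 9]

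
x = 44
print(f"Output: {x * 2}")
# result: Output: 88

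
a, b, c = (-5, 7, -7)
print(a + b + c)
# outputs -5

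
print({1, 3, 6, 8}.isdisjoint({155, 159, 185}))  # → True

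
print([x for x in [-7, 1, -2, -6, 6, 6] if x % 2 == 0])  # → [-2, -6, 6, 6]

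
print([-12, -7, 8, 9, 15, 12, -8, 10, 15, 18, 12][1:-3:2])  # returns [-7, 9, 12, 10]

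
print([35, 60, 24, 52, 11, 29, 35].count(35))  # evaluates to 2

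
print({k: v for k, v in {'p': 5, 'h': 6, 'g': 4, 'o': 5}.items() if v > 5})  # {'h': 6}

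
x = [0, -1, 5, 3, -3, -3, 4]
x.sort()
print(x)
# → [-3, -3, -1, 0, 3, 4, 5]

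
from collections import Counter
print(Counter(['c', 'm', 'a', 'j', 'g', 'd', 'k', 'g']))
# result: Counter({'g': 2, 'c': 1, 'm': 1, 'a': 1, 'j': 1, 'd': 1, 'k': 1})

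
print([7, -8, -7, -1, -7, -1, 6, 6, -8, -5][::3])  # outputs [7, -1, 6, -5]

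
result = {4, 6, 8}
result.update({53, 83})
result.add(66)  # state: {4, 6, 8, 53, 66, 83}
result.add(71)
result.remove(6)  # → {4, 8, 53, 66, 71, 83}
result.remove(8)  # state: {4, 53, 66, 71, 83}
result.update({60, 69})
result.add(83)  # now {4, 53, 60, 66, 69, 71, 83}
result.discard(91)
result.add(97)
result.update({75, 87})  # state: {4, 53, 60, 66, 69, 71, 75, 83, 87, 97}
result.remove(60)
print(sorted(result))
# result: [4, 53, 66, 69, 71, 75, 83, 87, 97]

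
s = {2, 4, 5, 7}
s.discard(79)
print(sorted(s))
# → [2, 4, 5, 7]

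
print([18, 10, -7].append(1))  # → None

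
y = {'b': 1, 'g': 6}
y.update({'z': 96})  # {'b': 1, 'g': 6, 'z': 96}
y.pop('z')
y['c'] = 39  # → {'b': 1, 'g': 6, 'c': 39}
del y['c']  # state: {'b': 1, 'g': 6}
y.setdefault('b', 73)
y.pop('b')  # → 1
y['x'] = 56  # {'g': 6, 'x': 56}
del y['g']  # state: {'x': 56}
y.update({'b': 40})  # {'x': 56, 'b': 40}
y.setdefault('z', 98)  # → 98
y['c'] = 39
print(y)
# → {'x': 56, 'b': 40, 'z': 98, 'c': 39}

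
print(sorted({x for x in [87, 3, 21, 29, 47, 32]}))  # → [3, 21, 29, 32, 47, 87]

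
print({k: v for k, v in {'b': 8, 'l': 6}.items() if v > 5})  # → {'b': 8, 'l': 6}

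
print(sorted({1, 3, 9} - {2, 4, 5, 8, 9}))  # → [1, 3]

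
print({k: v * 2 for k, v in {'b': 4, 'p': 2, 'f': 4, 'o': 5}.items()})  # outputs {'b': 8, 'p': 4, 'f': 8, 'o': 10}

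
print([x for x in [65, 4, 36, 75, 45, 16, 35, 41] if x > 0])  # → [65, 4, 36, 75, 45, 16, 35, 41]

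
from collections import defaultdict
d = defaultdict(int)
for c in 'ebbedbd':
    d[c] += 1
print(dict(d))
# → {'e': 2, 'b': 3, 'd': 2}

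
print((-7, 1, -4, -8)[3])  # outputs -8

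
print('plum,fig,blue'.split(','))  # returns ['plum', 'fig', 'blue']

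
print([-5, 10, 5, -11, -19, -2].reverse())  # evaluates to None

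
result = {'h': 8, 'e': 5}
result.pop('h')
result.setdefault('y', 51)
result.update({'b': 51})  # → {'e': 5, 'y': 51, 'b': 51}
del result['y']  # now {'e': 5, 'b': 51}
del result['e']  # {'b': 51}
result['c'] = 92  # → {'b': 51, 'c': 92}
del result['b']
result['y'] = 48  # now {'c': 92, 'y': 48}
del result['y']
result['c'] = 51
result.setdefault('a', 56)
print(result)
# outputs {'c': 51, 'a': 56}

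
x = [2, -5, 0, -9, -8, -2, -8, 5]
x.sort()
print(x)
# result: [-9, -8, -8, -5, -2, 0, 2, 5]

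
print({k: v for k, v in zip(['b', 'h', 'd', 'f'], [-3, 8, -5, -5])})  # {'b': -3, 'h': 8, 'd': -5, 'f': -5}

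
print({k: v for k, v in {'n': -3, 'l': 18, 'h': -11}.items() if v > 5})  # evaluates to {'l': 18}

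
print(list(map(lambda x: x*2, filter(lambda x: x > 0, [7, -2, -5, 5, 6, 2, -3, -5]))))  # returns [14, 10, 12, 4]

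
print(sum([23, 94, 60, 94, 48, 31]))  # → 350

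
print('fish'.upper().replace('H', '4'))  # FIS4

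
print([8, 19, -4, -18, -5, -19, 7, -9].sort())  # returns None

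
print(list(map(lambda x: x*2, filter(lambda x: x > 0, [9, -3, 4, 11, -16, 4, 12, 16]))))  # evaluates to [18, 8, 22, 8, 24, 32]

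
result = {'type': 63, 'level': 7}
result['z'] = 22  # {'type': 63, 'level': 7, 'z': 22}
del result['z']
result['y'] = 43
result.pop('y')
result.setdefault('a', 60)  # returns 60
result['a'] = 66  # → {'type': 63, 'level': 7, 'a': 66}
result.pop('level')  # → 7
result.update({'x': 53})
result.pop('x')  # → 53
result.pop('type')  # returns 63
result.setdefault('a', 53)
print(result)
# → {'a': 66}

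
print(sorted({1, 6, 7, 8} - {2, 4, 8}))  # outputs [1, 6, 7]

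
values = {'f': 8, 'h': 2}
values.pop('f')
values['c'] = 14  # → {'h': 2, 'c': 14}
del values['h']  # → {'c': 14}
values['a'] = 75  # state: {'c': 14, 'a': 75}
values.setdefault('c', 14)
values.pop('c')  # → 14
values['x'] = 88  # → {'a': 75, 'x': 88}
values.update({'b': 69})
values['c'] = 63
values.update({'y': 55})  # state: {'a': 75, 'x': 88, 'b': 69, 'c': 63, 'y': 55}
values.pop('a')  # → 75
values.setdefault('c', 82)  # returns 63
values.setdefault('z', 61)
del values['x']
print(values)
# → {'b': 69, 'c': 63, 'y': 55, 'z': 61}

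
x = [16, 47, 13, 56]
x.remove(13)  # [16, 47, 56]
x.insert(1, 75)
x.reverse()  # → [56, 47, 75, 16]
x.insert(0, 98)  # [98, 56, 47, 75, 16]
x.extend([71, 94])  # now [98, 56, 47, 75, 16, 71, 94]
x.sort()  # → [16, 47, 56, 71, 75, 94, 98]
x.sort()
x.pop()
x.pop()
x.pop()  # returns 75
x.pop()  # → 71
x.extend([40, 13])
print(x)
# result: [16, 47, 56, 40, 13]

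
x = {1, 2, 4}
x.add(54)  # {1, 2, 4, 54}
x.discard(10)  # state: {1, 2, 4, 54}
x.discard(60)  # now {1, 2, 4, 54}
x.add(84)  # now {1, 2, 4, 54, 84}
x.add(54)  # {1, 2, 4, 54, 84}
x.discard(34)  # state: {1, 2, 4, 54, 84}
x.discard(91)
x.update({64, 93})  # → {1, 2, 4, 54, 64, 84, 93}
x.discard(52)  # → {1, 2, 4, 54, 64, 84, 93}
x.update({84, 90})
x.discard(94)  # {1, 2, 4, 54, 64, 84, 90, 93}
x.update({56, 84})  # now {1, 2, 4, 54, 56, 64, 84, 90, 93}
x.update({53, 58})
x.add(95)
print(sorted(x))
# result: [1, 2, 4, 53, 54, 56, 58, 64, 84, 90, 93, 95]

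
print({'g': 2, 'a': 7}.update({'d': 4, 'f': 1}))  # None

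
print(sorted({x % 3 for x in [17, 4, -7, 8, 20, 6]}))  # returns [0, 1, 2]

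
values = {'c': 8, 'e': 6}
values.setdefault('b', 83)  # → 83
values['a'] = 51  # {'c': 8, 'e': 6, 'b': 83, 'a': 51}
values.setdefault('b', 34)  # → 83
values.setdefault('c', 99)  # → 8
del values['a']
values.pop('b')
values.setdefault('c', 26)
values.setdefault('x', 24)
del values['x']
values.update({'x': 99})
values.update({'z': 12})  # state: {'c': 8, 'e': 6, 'x': 99, 'z': 12}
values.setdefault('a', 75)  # 75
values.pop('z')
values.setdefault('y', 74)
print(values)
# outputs {'c': 8, 'e': 6, 'x': 99, 'a': 75, 'y': 74}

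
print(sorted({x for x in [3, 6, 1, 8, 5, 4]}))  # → [1, 3, 4, 5, 6, 8]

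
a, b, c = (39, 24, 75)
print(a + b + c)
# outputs 138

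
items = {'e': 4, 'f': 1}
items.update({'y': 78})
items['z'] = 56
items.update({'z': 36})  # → {'e': 4, 'f': 1, 'y': 78, 'z': 36}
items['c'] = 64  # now {'e': 4, 'f': 1, 'y': 78, 'z': 36, 'c': 64}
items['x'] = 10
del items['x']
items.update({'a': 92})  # {'e': 4, 'f': 1, 'y': 78, 'z': 36, 'c': 64, 'a': 92}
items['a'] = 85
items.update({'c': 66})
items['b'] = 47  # {'e': 4, 'f': 1, 'y': 78, 'z': 36, 'c': 66, 'a': 85, 'b': 47}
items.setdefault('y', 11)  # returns 78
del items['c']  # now {'e': 4, 'f': 1, 'y': 78, 'z': 36, 'a': 85, 'b': 47}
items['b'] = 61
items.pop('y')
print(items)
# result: {'e': 4, 'f': 1, 'z': 36, 'a': 85, 'b': 61}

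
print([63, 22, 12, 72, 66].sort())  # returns None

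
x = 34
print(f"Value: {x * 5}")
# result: Value: 170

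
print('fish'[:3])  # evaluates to fis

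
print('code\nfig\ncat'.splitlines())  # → ['code', 'fig', 'cat']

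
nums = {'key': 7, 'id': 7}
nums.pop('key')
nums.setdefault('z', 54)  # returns 54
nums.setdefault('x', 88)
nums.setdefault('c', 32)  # 32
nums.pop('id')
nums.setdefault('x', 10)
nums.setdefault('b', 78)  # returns 78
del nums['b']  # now {'z': 54, 'x': 88, 'c': 32}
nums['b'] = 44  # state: {'z': 54, 'x': 88, 'c': 32, 'b': 44}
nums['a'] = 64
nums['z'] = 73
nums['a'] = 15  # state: {'z': 73, 'x': 88, 'c': 32, 'b': 44, 'a': 15}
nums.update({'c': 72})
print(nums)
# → {'z': 73, 'x': 88, 'c': 72, 'b': 44, 'a': 15}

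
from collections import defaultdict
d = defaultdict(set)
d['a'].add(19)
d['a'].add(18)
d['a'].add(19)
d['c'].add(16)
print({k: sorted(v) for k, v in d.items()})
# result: {'a': [18, 19], 'c': [16]}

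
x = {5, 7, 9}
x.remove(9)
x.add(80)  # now {5, 7, 80}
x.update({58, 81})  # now {5, 7, 58, 80, 81}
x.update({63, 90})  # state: {5, 7, 58, 63, 80, 81, 90}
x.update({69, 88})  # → {5, 7, 58, 63, 69, 80, 81, 88, 90}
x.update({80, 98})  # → {5, 7, 58, 63, 69, 80, 81, 88, 90, 98}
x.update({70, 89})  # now {5, 7, 58, 63, 69, 70, 80, 81, 88, 89, 90, 98}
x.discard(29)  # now {5, 7, 58, 63, 69, 70, 80, 81, 88, 89, 90, 98}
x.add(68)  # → {5, 7, 58, 63, 68, 69, 70, 80, 81, 88, 89, 90, 98}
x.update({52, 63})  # {5, 7, 52, 58, 63, 68, 69, 70, 80, 81, 88, 89, 90, 98}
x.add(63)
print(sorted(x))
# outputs [5, 7, 52, 58, 63, 68, 69, 70, 80, 81, 88, 89, 90, 98]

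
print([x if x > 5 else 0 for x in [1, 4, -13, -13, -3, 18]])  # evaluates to [0, 0, 0, 0, 0, 18]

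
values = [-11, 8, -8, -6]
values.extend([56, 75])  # [-11, 8, -8, -6, 56, 75]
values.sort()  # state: [-11, -8, -6, 8, 56, 75]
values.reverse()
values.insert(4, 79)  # [75, 56, 8, -6, 79, -8, -11]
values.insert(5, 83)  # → [75, 56, 8, -6, 79, 83, -8, -11]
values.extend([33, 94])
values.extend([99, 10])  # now [75, 56, 8, -6, 79, 83, -8, -11, 33, 94, 99, 10]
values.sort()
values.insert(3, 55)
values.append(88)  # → [-11, -8, -6, 55, 8, 10, 33, 56, 75, 79, 83, 94, 99, 88]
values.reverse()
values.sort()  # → [-11, -8, -6, 8, 10, 33, 55, 56, 75, 79, 83, 88, 94, 99]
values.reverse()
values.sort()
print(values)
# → [-11, -8, -6, 8, 10, 33, 55, 56, 75, 79, 83, 88, 94, 99]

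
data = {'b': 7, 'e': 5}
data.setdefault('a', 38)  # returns 38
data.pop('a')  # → 38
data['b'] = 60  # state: {'b': 60, 'e': 5}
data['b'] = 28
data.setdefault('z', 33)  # 33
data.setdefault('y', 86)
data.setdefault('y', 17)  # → 86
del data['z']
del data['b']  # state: {'e': 5, 'y': 86}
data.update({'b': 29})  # {'e': 5, 'y': 86, 'b': 29}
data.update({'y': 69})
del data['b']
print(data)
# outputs {'e': 5, 'y': 69}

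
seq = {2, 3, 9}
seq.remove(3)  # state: {2, 9}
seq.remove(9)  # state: {2}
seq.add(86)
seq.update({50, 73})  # {2, 50, 73, 86}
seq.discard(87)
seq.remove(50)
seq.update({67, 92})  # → {2, 67, 73, 86, 92}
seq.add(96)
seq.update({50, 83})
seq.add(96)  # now {2, 50, 67, 73, 83, 86, 92, 96}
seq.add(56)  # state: {2, 50, 56, 67, 73, 83, 86, 92, 96}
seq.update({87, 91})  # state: {2, 50, 56, 67, 73, 83, 86, 87, 91, 92, 96}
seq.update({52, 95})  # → {2, 50, 52, 56, 67, 73, 83, 86, 87, 91, 92, 95, 96}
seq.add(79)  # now {2, 50, 52, 56, 67, 73, 79, 83, 86, 87, 91, 92, 95, 96}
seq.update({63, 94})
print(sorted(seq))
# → [2, 50, 52, 56, 63, 67, 73, 79, 83, 86, 87, 91, 92, 94, 95, 96]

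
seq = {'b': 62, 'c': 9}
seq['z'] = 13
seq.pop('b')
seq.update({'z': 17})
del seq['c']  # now {'z': 17}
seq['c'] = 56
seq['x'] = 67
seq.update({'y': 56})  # {'z': 17, 'c': 56, 'x': 67, 'y': 56}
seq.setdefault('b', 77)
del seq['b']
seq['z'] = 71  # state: {'z': 71, 'c': 56, 'x': 67, 'y': 56}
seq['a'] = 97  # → {'z': 71, 'c': 56, 'x': 67, 'y': 56, 'a': 97}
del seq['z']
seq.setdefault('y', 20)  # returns 56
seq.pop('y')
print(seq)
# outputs {'c': 56, 'x': 67, 'a': 97}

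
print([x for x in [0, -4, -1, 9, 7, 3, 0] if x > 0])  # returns [9, 7, 3]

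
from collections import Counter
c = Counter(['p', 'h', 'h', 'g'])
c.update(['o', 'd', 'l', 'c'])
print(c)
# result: Counter({'h': 2, 'p': 1, 'g': 1, 'o': 1, 'd': 1, 'l': 1, 'c': 1})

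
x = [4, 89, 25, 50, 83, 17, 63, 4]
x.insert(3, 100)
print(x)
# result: [4, 89, 25, 100, 50, 83, 17, 63, 4]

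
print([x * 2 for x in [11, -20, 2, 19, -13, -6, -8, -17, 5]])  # [22, -40, 4, 38, -26, -12, -16, -34, 10]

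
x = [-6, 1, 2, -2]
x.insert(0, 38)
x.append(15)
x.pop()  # 15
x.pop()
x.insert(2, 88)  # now [38, -6, 88, 1, 2]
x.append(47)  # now [38, -6, 88, 1, 2, 47]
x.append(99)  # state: [38, -6, 88, 1, 2, 47, 99]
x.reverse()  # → [99, 47, 2, 1, 88, -6, 38]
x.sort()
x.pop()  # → 99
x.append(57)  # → [-6, 1, 2, 38, 47, 88, 57]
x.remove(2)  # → [-6, 1, 38, 47, 88, 57]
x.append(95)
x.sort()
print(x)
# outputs [-6, 1, 38, 47, 57, 88, 95]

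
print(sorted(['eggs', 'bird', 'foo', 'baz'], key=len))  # ['foo', 'baz', 'eggs', 'bird']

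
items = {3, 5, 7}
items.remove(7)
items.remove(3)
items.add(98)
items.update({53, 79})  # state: {5, 53, 79, 98}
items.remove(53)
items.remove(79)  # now {5, 98}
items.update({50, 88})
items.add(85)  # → {5, 50, 85, 88, 98}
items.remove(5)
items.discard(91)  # {50, 85, 88, 98}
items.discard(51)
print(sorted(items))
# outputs [50, 85, 88, 98]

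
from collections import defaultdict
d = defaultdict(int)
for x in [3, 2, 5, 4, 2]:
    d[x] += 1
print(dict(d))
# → {3: 1, 2: 2, 5: 1, 4: 1}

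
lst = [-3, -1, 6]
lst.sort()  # [-3, -1, 6]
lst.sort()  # [-3, -1, 6]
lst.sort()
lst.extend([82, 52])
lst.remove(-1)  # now [-3, 6, 82, 52]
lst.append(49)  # [-3, 6, 82, 52, 49]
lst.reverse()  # [49, 52, 82, 6, -3]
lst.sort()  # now [-3, 6, 49, 52, 82]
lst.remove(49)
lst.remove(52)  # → [-3, 6, 82]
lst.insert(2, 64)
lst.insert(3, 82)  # [-3, 6, 64, 82, 82]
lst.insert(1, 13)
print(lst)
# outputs [-3, 13, 6, 64, 82, 82]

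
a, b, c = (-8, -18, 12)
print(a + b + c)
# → -14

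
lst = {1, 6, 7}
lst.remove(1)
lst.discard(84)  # {6, 7}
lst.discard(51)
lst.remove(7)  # {6}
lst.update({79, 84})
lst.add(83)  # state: {6, 79, 83, 84}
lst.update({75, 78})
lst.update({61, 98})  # {6, 61, 75, 78, 79, 83, 84, 98}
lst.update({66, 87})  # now {6, 61, 66, 75, 78, 79, 83, 84, 87, 98}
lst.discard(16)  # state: {6, 61, 66, 75, 78, 79, 83, 84, 87, 98}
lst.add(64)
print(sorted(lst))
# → [6, 61, 64, 66, 75, 78, 79, 83, 84, 87, 98]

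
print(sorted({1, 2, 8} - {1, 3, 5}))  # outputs [2, 8]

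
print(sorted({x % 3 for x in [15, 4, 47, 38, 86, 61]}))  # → [0, 1, 2]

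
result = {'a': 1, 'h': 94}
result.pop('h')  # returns 94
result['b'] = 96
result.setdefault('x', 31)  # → 31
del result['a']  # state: {'b': 96, 'x': 31}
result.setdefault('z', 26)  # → 26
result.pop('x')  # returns 31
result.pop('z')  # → 26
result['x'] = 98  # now {'b': 96, 'x': 98}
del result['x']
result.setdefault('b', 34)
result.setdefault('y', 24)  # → 24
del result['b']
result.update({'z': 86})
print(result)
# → {'y': 24, 'z': 86}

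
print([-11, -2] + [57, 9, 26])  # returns [-11, -2, 57, 9, 26]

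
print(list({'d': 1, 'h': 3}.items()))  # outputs [('d', 1), ('h', 3)]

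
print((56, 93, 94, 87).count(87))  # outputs 1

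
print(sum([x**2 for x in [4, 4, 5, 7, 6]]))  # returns 142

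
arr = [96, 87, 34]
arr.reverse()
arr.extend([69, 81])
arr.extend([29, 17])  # [34, 87, 96, 69, 81, 29, 17]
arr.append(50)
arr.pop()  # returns 50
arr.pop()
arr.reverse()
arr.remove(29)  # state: [81, 69, 96, 87, 34]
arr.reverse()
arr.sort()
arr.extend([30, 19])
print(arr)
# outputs [34, 69, 81, 87, 96, 30, 19]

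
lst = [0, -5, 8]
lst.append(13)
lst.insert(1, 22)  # [0, 22, -5, 8, 13]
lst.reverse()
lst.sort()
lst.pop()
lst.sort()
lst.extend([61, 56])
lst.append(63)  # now [-5, 0, 8, 13, 61, 56, 63]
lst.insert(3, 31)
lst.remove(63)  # [-5, 0, 8, 31, 13, 61, 56]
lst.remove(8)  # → [-5, 0, 31, 13, 61, 56]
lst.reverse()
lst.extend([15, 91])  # [56, 61, 13, 31, 0, -5, 15, 91]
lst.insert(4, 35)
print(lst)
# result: [56, 61, 13, 31, 35, 0, -5, 15, 91]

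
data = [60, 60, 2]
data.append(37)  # [60, 60, 2, 37]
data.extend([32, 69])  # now [60, 60, 2, 37, 32, 69]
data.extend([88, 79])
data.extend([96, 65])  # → [60, 60, 2, 37, 32, 69, 88, 79, 96, 65]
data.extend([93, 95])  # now [60, 60, 2, 37, 32, 69, 88, 79, 96, 65, 93, 95]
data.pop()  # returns 95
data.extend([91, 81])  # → [60, 60, 2, 37, 32, 69, 88, 79, 96, 65, 93, 91, 81]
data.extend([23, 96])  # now [60, 60, 2, 37, 32, 69, 88, 79, 96, 65, 93, 91, 81, 23, 96]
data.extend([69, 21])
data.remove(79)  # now [60, 60, 2, 37, 32, 69, 88, 96, 65, 93, 91, 81, 23, 96, 69, 21]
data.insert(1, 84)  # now [60, 84, 60, 2, 37, 32, 69, 88, 96, 65, 93, 91, 81, 23, 96, 69, 21]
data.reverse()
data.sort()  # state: [2, 21, 23, 32, 37, 60, 60, 65, 69, 69, 81, 84, 88, 91, 93, 96, 96]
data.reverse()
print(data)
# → [96, 96, 93, 91, 88, 84, 81, 69, 69, 65, 60, 60, 37, 32, 23, 21, 2]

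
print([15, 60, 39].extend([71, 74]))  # None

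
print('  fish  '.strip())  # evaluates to fish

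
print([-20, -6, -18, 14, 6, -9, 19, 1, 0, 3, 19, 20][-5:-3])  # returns [1, 0]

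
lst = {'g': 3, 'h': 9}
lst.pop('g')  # 3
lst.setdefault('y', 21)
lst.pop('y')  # 21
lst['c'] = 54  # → {'h': 9, 'c': 54}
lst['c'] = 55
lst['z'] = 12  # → {'h': 9, 'c': 55, 'z': 12}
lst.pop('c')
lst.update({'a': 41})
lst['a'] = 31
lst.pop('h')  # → 9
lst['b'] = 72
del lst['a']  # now {'z': 12, 'b': 72}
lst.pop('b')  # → 72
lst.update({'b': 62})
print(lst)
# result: {'z': 12, 'b': 62}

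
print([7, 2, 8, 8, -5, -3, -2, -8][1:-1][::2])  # [2, 8, -3]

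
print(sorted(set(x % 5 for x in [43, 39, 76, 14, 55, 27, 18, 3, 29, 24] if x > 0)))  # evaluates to [0, 1, 2, 3, 4]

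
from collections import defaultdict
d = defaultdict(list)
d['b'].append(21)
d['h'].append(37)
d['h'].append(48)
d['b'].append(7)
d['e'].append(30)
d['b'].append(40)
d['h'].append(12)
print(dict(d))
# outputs {'b': [21, 7, 40], 'h': [37, 48, 12], 'e': [30]}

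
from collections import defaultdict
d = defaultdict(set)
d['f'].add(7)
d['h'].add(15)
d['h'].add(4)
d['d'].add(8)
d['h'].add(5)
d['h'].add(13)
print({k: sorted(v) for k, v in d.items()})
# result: {'f': [7], 'h': [4, 5, 13, 15], 'd': [8]}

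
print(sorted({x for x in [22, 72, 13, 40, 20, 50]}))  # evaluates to [13, 20, 22, 40, 50, 72]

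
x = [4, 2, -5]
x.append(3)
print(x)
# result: [4, 2, -5, 3]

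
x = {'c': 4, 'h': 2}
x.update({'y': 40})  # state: {'c': 4, 'h': 2, 'y': 40}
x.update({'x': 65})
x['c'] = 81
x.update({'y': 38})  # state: {'c': 81, 'h': 2, 'y': 38, 'x': 65}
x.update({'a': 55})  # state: {'c': 81, 'h': 2, 'y': 38, 'x': 65, 'a': 55}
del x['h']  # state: {'c': 81, 'y': 38, 'x': 65, 'a': 55}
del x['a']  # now {'c': 81, 'y': 38, 'x': 65}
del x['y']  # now {'c': 81, 'x': 65}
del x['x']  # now {'c': 81}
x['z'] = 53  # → {'c': 81, 'z': 53}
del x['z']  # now {'c': 81}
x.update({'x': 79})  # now {'c': 81, 'x': 79}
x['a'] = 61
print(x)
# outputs {'c': 81, 'x': 79, 'a': 61}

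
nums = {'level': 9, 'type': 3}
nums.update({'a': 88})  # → {'level': 9, 'type': 3, 'a': 88}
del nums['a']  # {'level': 9, 'type': 3}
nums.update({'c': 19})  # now {'level': 9, 'type': 3, 'c': 19}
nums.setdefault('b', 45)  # 45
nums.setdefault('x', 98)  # 98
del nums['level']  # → {'type': 3, 'c': 19, 'b': 45, 'x': 98}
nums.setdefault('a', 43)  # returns 43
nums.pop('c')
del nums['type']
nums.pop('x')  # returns 98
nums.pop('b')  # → 45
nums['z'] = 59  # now {'a': 43, 'z': 59}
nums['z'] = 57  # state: {'a': 43, 'z': 57}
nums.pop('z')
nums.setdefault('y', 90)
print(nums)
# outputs {'a': 43, 'y': 90}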